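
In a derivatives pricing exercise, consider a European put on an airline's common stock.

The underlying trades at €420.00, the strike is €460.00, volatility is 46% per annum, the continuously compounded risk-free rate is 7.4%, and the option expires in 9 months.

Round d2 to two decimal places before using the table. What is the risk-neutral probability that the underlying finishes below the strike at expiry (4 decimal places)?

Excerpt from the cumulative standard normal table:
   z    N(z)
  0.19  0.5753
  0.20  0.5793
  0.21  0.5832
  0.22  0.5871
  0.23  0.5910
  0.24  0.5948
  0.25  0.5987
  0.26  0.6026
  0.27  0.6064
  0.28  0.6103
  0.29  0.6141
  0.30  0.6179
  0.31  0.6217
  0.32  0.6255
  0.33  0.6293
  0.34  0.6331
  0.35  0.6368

T = 0.75;  σ√T = 0.3984
d₁ = [ln(420/460) + (0.074 + ½·0.46²)·0.75] / (σ√T) = (-0.0910 + 0.1349) / 0.3984 = 0.1101 ⇒ 0.11
d₂ = 0.1101 − 0.3984 = -0.2882 ⇒ -0.29
Pr(exercise) under Q = N(−d₂) = N(0.29) = 0.6141

0.6141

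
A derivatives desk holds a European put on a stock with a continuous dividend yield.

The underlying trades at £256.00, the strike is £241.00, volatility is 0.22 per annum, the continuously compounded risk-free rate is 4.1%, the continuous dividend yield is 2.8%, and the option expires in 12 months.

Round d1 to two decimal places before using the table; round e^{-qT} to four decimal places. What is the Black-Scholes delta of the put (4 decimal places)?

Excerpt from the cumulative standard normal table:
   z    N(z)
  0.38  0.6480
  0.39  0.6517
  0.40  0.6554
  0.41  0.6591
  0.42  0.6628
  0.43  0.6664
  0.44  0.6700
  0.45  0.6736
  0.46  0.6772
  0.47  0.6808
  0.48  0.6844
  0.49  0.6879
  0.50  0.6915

-0.3209

σ√T = 0.22·√1 = 0.2200
d₁ = [ln(256/241) + (0.041 − 0.028 + 0.22²/2)·1] / 0.2200 = [0.0604 + 0.0372] / 0.2200 = 0.4435 ≈ 0.44
N(d₁) = N(0.44) = 0.6700
Δ_put = exp(−qT)·(N(d₁) − 1) = 0.9724·(0.6700 − 1) = -0.3209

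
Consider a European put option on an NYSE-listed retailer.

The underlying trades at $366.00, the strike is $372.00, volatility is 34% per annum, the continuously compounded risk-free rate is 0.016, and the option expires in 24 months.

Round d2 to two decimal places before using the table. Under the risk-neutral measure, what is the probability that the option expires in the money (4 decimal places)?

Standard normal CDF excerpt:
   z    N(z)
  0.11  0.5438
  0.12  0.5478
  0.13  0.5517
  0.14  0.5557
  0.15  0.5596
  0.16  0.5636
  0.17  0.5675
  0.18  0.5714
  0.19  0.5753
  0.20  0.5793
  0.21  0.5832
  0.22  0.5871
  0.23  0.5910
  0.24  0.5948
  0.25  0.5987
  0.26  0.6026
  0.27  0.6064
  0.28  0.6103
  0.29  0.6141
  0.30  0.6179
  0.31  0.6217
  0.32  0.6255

0.5832

σ√T = 0.34 × 1.4142 = 0.4808
d₁ = [ln(366/372) + (0.016 + 0.34²/2)·2] / 0.4808 = [-0.0163 + 0.1476] / 0.4808 = 0.2732 ⇒ 0.27
d₂ = d₁ − σ√T = 0.2732 − 0.4808 = -0.2077 ⇒ -0.21
Risk-neutral Pr[S_T < K] = N(−d₂) = N(0.21) = 0.5832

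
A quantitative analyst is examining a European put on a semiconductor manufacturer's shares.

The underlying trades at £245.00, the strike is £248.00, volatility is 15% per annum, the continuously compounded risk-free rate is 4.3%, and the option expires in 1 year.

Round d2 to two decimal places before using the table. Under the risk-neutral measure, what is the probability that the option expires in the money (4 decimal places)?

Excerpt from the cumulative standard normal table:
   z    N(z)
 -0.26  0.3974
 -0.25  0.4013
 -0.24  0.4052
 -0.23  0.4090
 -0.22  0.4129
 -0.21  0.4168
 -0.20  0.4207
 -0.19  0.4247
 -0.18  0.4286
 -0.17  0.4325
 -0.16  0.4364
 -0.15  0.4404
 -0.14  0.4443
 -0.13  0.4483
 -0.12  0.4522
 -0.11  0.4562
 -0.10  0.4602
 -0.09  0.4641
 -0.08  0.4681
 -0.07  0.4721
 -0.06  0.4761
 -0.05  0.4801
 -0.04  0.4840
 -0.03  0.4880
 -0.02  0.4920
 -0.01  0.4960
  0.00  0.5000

0.4483

σ√T = 0.15·√1 = 0.1500
d₁ = [ln(245/248) + (0.043 + 0.15²/2)·1] / 0.1500 = [-0.0122 + 0.0542] / 0.1500 = 0.2805 → 0.28
d₂ = d₁ − σ√T = 0.2805 − 0.1500 = 0.1305 → 0.13
Risk-neutral Pr[S_T < K] = N(−d₂) = N(-0.13) = 0.4483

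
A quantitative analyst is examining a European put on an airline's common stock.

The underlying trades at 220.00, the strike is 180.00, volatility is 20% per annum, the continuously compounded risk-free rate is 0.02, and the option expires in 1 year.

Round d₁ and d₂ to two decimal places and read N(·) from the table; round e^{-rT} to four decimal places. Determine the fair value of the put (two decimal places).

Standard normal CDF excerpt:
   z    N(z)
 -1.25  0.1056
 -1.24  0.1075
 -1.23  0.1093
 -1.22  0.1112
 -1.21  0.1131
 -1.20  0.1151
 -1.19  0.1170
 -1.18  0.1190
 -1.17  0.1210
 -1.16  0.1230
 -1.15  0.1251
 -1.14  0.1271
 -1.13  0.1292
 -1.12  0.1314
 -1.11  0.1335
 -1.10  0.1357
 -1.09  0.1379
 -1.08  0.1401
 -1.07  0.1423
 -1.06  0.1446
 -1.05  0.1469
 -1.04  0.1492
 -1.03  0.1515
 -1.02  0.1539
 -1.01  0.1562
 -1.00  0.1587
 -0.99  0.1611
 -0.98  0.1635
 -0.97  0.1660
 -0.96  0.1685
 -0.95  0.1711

2.68

σ√T = 0.2 × 1.0000 = 0.2000
ln(S/K) + (r + σ²/2)T = ln(220/180) + (0.02 + 0.2²/2)·1 = 0.2007 + 0.0400 = 0.2407
d₁ = 0.2407 / 0.2000 = 1.2034 ⇒ 1.20
d₂ = d₁ − σ√T = 1.2034 − 0.2000 = 1.0034 ⇒ 1.00
e^(−rT) = e^(−0.02·1) = 0.9802
N(−d₂) = N(-1.00) = 0.1587;  N(−d₁) = N(-1.20) = 0.1151
P = 180·0.9802·0.1587 − 220·0.1151 = 28.0004 − 25.3220 = 2.6784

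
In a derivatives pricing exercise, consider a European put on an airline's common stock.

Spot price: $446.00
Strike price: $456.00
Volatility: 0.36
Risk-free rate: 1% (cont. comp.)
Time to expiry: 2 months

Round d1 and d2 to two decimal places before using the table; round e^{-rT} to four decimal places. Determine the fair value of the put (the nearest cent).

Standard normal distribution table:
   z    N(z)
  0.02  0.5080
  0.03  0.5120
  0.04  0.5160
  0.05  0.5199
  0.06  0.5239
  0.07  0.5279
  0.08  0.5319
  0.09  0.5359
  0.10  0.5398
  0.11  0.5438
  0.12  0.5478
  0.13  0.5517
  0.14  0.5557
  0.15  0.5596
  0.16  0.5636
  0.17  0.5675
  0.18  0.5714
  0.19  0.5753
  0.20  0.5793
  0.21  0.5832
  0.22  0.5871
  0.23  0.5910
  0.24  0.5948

$30.04

σ√T = 0.36·√0.1667 = 0.1470
d₁ = [ln(446/456) + (0.01 + 0.36²/2)·0.1667] / 0.1470 = [-0.0222 + 0.0125] / 0.1470 = -0.0660 → -0.07
d₂ = d₁ − σ√T = -0.0660 − 0.1470 = -0.2130 → -0.21
e^(−rT) = e^(−0.01·0.1667) = 0.9983
P = 456·0.9983·N(0.21) − 446·N(0.07) = 456·0.9983·0.5832 − 446·0.5279 = 265.4871 − 235.4434 = 30.0437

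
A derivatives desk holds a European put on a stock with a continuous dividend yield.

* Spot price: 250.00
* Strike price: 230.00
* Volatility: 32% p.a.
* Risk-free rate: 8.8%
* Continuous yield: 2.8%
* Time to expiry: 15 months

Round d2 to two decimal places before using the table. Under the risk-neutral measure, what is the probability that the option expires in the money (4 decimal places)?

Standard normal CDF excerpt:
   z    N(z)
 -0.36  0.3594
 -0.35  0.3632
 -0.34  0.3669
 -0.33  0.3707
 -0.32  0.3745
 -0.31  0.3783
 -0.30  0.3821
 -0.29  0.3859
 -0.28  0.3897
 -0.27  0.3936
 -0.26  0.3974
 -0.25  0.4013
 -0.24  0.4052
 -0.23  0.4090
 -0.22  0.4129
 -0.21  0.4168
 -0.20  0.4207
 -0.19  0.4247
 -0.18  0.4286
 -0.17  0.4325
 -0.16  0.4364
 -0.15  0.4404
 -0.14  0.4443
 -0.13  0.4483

0.3974

σ√T = 0.32 × 1.1180 = 0.3578
d₁ = [ln(250/230) + (0.088 − 0.028 + ½·0.32²)·1.25] / (σ√T) = (0.0834 + 0.1390) / 0.3578 = 0.6216 ⇒ 0.62
d₂ = 0.6216 − 0.3578 = 0.2638 ⇒ 0.26
Risk-neutral Pr[S_T < K] = N(−d₂) = N(-0.26) = 0.3974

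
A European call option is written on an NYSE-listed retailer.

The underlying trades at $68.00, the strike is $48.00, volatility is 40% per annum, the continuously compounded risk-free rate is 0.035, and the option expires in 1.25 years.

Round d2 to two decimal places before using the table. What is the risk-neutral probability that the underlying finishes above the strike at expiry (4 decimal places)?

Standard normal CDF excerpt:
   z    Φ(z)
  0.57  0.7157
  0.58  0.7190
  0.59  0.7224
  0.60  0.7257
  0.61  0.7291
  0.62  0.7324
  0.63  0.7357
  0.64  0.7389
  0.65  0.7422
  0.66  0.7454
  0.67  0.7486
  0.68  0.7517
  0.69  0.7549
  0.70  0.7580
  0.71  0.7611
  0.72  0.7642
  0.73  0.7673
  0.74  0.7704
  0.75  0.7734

σ√T = 0.4 × 1.1180 = 0.4472
ln(S/K) + (r + σ²/2)T = ln(68/48) + (0.035 + 0.4²/2)·1.25 = 0.3483 + 0.1438 = 0.4921
d₁ = 0.4921 / 0.4472 = 1.1003 ⇒ 1.10
d₂ = d₁ − σ√T = 1.1003 − 0.4472 = 0.6531 ⇒ 0.65
Risk-neutral Pr[S_T > K] = N(d₂) = N(0.65) = 0.7422

0.7422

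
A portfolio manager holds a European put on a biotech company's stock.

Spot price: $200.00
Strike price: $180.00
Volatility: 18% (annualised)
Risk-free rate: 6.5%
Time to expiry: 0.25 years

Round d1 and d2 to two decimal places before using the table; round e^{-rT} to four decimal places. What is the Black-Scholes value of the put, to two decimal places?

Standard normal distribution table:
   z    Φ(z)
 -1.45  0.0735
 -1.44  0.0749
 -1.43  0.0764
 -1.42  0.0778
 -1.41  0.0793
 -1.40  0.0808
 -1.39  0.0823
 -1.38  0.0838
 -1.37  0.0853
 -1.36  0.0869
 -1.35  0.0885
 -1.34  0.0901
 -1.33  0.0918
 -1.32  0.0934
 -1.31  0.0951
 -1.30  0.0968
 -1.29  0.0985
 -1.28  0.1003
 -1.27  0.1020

T = 0.25;  σ√T = 0.0900
d₁ = [ln(200/180) + (0.065 + ½·0.18²)·0.25] / (σ√T) = (0.1054 + 0.0203) / 0.0900 = 1.3962 → 1.40
d₂ = 1.3962 − 0.0900 = 1.3062 → 1.31
exp(−rT) = exp(−0.065·0.25) = 0.9839
N(−d₂) = N(-1.31) = 0.0951;  N(−d₁) = N(-1.40) = 0.0808
P = 180·0.9839·0.0951 − 200·0.0808 = 16.8424 − 16.1600 = 0.6824

$0.68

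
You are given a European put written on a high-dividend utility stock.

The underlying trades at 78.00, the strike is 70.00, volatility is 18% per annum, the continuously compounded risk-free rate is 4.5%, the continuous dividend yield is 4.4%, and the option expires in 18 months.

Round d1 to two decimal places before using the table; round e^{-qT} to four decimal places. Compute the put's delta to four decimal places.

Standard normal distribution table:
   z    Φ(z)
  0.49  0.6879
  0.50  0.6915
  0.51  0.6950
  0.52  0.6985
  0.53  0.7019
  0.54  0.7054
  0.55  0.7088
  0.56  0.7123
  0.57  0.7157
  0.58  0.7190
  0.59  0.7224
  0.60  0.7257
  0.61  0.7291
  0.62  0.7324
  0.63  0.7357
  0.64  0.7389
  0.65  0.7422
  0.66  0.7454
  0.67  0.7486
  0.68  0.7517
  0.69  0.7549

σ√T = 0.18 × 1.2247 = 0.2205
ln(S/K) + (r − q + σ²/2)T = ln(78/70) + (0.045 − 0.044 + 0.18²/2)·1.5 = 0.1082 + 0.0258 = 0.1340
d₁ = 0.1340 / 0.2205 = 0.6079 ≈ 0.61
N(d₁) = N(0.61) = 0.7291
Δ_put = exp(−qT)·(N(d₁) − 1) = 0.9361·(0.7291 − 1) = -0.2536

-0.2536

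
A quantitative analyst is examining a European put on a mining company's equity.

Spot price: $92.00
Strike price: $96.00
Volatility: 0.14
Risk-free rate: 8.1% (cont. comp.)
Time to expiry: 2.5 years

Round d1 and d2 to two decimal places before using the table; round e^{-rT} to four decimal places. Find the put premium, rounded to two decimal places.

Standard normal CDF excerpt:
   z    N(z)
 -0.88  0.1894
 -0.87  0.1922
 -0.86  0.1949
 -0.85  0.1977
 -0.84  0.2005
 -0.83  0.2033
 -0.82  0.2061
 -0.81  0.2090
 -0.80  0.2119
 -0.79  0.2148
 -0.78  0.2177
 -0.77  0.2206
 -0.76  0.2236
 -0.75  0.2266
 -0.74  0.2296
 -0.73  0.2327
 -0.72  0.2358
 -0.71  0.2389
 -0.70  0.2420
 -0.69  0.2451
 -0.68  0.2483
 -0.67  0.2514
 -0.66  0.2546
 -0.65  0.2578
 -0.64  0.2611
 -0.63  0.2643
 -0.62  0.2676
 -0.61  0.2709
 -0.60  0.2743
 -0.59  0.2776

σ√T = 0.14 × 1.5811 = 0.2214
d₁ = [ln(92/96) + (0.081 + 0.14²/2)·2.5] / 0.2214 = [-0.0426 + 0.2270] / 0.2214 = 0.8332 ⇒ 0.83
d₂ = d₁ − σ√T = 0.8332 − 0.2214 = 0.6119 ⇒ 0.61
exp(−rT) = exp(−0.081·2.5) = 0.8167
N(−d₂) = N(-0.61) = 0.2709;  N(−d₁) = N(-0.83) = 0.2033
P = 96·0.8167·0.2709 − 92·0.2033 = 21.2394 − 18.7036 = 2.5358

$2.54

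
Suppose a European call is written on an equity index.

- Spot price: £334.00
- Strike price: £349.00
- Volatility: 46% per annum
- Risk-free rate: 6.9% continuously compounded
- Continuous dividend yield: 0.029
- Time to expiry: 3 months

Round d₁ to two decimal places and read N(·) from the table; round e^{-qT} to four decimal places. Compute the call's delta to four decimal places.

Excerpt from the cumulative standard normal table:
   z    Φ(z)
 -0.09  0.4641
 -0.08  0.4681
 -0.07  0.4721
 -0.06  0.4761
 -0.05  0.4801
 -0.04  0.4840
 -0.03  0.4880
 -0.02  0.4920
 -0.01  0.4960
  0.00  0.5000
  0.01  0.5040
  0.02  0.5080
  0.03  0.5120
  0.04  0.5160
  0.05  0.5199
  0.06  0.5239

0.4845

σ√T = 0.46·√0.25 = 0.2300
d₁ = [ln(334/349) + (0.069 − 0.029 + 0.46²/2)·0.25] / 0.2300 = [-0.0439 + 0.0365] / 0.2300 = -0.0325 which rounds to -0.03
N(d₁) = N(-0.03) = 0.4880
Δ_call = e^(−qT)·N(d₁) = 0.9928·0.4880 = 0.4845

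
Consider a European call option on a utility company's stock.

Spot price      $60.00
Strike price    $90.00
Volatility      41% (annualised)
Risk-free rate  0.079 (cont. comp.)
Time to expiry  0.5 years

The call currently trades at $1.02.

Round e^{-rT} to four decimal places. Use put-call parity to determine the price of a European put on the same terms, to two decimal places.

$27.54

e^(−rT) = e^(−0.079·0.5) = 0.9613
Put-call parity: C − P = S − K·e^(−rT) = 60 − 90·0.9613 = 60 − 86.5170 = -26.5170
P = C − (C − P) = 1.02 − (-26.5170) = 27.5370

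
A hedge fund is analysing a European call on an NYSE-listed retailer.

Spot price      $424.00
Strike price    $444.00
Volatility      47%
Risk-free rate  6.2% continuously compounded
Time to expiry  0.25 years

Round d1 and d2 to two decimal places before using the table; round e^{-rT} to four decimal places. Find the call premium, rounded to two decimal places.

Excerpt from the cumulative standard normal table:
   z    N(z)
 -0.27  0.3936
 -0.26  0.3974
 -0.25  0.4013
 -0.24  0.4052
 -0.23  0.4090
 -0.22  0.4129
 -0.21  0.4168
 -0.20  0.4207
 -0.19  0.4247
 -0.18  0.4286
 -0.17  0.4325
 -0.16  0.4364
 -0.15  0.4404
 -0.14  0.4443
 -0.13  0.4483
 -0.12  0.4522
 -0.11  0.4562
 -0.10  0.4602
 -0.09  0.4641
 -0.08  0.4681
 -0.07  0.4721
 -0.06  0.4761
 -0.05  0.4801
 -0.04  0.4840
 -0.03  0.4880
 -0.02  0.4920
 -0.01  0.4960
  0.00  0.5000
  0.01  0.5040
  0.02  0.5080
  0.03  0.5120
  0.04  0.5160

σ√T = 0.47 × 0.5000 = 0.2350
d₁ = [ln(424/444) + (0.062 + ½·0.47²)·0.25] / (σ√T) = (-0.0461 + 0.0431) / 0.2350 = -0.0127 → -0.01
d₂ = -0.0127 − 0.2350 = -0.2477 → -0.25
e^(−rT) = e^(−0.062·0.25) = 0.9846
N(d₁) = N(-0.01) = 0.4960;  N(d₂) = N(-0.25) = 0.4013
C = 424·0.4960 − 444·0.9846·0.4013 = 210.3040 − 175.4333 = 34.8707

$34.87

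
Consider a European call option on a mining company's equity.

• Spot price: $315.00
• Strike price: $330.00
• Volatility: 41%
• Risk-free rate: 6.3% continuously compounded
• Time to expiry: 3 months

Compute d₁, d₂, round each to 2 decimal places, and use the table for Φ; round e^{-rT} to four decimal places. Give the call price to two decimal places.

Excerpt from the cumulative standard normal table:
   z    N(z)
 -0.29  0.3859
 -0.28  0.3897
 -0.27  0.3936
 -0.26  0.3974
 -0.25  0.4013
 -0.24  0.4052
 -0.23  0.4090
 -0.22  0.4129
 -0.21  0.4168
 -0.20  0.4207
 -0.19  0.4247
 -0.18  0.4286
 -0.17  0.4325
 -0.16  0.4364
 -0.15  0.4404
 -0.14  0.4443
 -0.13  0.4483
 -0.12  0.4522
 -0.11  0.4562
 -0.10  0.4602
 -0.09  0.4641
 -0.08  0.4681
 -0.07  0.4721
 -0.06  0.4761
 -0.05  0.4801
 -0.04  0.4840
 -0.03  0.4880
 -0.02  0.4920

T = 0.25;  σ√T = 0.2050
d₁ = [ln(315/330) + (0.063 + ½·0.41²)·0.25] / (σ√T) = (-0.0465 + 0.0368) / 0.2050 = -0.0476 → -0.05
d₂ = -0.0476 − 0.2050 = -0.2526 → -0.25
exp(−rT) = exp(−0.063·0.25) = 0.9844
C = 315·N(-0.05) − 330·0.9844·N(-0.25) = 315·0.4801 − 330·0.9844·0.4013 = 151.2315 − 130.3631 = 20.8684

$20.87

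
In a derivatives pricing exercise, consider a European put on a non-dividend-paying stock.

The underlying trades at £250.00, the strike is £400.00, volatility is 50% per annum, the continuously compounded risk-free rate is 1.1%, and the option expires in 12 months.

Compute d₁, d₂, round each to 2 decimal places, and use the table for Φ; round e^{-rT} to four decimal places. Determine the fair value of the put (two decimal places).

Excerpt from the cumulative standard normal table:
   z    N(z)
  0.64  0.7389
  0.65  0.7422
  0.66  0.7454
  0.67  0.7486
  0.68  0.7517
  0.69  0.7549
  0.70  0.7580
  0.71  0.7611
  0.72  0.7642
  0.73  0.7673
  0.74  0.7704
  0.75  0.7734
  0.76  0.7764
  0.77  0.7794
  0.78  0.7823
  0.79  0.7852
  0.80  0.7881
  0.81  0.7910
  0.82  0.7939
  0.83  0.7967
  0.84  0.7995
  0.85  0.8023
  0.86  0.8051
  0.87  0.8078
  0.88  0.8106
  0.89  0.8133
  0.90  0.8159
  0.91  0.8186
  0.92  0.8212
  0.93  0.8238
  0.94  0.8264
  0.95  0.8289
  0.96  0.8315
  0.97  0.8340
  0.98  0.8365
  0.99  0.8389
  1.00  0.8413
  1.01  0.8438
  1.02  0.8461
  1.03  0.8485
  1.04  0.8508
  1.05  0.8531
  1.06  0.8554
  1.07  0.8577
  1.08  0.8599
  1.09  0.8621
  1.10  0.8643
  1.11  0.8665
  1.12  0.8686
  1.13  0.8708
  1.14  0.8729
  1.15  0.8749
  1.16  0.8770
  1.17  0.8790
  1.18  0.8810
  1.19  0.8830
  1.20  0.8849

£160.62

σ√T = 0.5 × 1.0000 = 0.5000
d₁ = [ln(250/400) + (0.011 + 0.5²/2)·1] / 0.5000 = [-0.4700 + 0.1360] / 0.5000 = -0.6680 which rounds to -0.67
d₂ = d₁ − σ√T = -0.6680 − 0.5000 = -1.1680 which rounds to -1.17
e^(−rT) = e^(−0.011·1) = 0.9891
P = 400·0.9891·N(1.17) − 250·N(0.67) = 400·0.9891·0.8790 − 250·0.7486 = 347.7676 − 187.1500 = 160.6176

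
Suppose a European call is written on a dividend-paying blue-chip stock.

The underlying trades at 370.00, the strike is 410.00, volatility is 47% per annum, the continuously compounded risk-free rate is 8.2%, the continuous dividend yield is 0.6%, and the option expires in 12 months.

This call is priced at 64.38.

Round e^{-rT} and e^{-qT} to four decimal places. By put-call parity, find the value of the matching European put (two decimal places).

74.33

exp(−qT) = exp(−0.006·1) = 0.9940;  exp(−rT) = exp(−0.082·1) = 0.9213
Put-call parity: C − P = S·e^(−qT) − K·e^(−rT) = 370·0.9940 − 410·0.9213 = 367.7800 − 377.7330 = -9.9530
P = C − (C − P) = 64.38 − (-9.9530) = 74.3330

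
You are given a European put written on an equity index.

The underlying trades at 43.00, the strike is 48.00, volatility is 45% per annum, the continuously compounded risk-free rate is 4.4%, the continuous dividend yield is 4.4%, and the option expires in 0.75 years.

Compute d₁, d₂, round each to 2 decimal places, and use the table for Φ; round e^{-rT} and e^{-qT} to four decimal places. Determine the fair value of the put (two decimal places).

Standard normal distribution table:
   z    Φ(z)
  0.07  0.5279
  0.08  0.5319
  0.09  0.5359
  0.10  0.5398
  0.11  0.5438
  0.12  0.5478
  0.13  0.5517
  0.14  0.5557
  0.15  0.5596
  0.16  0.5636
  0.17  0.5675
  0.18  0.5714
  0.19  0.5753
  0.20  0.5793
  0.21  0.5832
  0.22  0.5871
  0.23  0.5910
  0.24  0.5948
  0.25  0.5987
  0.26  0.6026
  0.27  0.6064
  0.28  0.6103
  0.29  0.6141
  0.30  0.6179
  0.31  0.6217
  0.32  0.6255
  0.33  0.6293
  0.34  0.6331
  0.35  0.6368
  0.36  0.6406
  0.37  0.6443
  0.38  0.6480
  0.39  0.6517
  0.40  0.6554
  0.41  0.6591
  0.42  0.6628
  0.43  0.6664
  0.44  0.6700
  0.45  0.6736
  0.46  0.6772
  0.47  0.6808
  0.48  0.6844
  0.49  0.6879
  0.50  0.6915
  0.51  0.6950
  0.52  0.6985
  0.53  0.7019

T = 0.75;  σ√T = 0.3897
d₁ = [ln(43/48) + (0.044 − 0.044 + ½·0.45²)·0.75] / (σ√T) = (-0.1100 + 0.0759) / 0.3897 = -0.0874 ⇒ -0.09
d₂ = -0.0874 − 0.3897 = -0.4771 ⇒ -0.48
e^(−qT) = e^(−0.044·0.75) = 0.9675;  e^(−rT) = e^(−0.044·0.75) = 0.9675
N(−d₂) = N(0.48) = 0.6844;  N(−d₁) = N(0.09) = 0.5359
P = 48·0.9675·0.6844 − 43·0.9675·0.5359 = 31.7835 − 22.2948 = 9.4888

9.49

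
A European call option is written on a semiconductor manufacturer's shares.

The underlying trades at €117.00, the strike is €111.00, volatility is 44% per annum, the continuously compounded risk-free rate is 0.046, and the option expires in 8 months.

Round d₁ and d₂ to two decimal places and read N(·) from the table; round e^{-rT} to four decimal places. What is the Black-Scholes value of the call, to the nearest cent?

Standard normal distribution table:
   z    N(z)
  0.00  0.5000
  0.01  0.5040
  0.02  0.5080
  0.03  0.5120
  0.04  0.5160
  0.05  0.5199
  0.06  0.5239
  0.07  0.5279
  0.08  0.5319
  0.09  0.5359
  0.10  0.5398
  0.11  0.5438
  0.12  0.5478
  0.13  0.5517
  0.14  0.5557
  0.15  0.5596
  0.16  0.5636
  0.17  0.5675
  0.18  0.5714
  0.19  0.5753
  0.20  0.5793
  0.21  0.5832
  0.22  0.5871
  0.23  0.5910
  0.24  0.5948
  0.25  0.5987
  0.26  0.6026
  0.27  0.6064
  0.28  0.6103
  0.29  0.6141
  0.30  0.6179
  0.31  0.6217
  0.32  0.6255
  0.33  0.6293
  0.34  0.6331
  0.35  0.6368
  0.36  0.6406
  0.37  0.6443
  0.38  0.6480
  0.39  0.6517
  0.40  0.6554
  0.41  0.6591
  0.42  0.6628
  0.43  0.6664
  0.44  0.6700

T = 0.6667;  σ√T = 0.3593
ln(S/K) + (r + σ²/2)T = ln(117/111) + (0.046 + 0.44²/2)·0.6667 = 0.0526 + 0.0952 = 0.1478
d₁ = 0.1478 / 0.3593 = 0.4115 which rounds to 0.41
d₂ = d₁ − σ√T = 0.4115 − 0.3593 = 0.0523 which rounds to 0.05
exp(−rT) = exp(−0.046·0.6667) = 0.9698
C = 117·N(0.41) − 111·0.9698·N(0.05) = 117·0.6591 − 111·0.9698·0.5199 = 77.1147 − 55.9661 = 21.1486

€21.15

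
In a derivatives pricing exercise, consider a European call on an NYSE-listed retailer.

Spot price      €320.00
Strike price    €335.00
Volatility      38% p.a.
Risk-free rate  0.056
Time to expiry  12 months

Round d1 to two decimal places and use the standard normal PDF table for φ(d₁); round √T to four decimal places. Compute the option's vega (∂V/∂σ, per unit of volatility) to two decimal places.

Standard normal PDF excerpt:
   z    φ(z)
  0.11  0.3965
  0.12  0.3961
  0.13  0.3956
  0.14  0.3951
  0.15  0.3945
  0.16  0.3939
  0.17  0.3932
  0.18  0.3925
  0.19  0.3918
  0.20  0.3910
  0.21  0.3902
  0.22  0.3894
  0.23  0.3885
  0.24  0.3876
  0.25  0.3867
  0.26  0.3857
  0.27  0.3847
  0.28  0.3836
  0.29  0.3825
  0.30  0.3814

124.61

σ√T = 0.38·√1 = 0.3800
d₁ = [ln(320/335) + (0.056 + 0.38²/2)·1] / 0.3800 = [-0.0458 + 0.1282] / 0.3800 = 0.2168 → 0.22
√T = √1 = 1.0000
φ(d₁) = φ(0.22) = 0.3894
vega = S·φ(d₁)·√T = 320·0.3894·1.0000 = 124.6080
(The put has the same vega.)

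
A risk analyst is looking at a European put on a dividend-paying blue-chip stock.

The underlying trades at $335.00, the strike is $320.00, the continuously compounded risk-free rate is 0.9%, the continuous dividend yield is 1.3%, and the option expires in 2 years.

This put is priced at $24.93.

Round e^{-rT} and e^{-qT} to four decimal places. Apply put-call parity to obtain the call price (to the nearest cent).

$37.02

exp(−qT) = exp(−0.013·2) = 0.9743;  exp(−rT) = exp(−0.009·2) = 0.9822
Put-call parity: C − P = S·e^(−qT) − K·e^(−rT) = 335·0.9743 − 320·0.9822 = 326.3905 − 314.3040 = 12.0865
C = P + (C − P) = 24.93 + (12.0865) = 37.0165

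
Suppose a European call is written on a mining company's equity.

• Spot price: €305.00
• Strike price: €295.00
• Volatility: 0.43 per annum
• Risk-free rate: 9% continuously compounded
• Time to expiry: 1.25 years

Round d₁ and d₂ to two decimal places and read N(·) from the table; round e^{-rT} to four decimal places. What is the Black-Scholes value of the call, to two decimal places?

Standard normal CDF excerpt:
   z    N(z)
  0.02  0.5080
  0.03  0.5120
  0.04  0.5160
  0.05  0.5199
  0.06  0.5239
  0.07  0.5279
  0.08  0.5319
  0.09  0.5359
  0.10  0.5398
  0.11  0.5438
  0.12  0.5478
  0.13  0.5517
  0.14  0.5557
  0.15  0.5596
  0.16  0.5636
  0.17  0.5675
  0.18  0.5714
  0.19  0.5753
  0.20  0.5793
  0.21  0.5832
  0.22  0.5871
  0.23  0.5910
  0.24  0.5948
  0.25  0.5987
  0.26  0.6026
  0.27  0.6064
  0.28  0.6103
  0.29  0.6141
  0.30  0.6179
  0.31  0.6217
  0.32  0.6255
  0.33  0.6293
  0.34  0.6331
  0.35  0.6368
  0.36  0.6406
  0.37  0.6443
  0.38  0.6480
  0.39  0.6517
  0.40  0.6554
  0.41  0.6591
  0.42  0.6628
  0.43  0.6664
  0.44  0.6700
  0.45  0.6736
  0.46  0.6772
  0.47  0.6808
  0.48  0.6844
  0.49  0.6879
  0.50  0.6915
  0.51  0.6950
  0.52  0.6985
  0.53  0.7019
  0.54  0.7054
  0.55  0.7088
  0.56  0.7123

T = 1.25;  σ√T = 0.4808
d₁ = [ln(305/295) + (0.09 + 0.43²/2)·1.25] / 0.4808 = [0.0333 + 0.2281] / 0.4808 = 0.5437 → 0.54
d₂ = d₁ − σ√T = 0.5437 − 0.4808 = 0.0630 → 0.06
e^(−rT) = e^(−0.09·1.25) = 0.8936
C = 305·N(0.54) − 295·0.8936·N(0.06) = 305·0.7054 − 295·0.8936·0.5239 = 215.1470 − 138.1063 = 77.0407

€77.04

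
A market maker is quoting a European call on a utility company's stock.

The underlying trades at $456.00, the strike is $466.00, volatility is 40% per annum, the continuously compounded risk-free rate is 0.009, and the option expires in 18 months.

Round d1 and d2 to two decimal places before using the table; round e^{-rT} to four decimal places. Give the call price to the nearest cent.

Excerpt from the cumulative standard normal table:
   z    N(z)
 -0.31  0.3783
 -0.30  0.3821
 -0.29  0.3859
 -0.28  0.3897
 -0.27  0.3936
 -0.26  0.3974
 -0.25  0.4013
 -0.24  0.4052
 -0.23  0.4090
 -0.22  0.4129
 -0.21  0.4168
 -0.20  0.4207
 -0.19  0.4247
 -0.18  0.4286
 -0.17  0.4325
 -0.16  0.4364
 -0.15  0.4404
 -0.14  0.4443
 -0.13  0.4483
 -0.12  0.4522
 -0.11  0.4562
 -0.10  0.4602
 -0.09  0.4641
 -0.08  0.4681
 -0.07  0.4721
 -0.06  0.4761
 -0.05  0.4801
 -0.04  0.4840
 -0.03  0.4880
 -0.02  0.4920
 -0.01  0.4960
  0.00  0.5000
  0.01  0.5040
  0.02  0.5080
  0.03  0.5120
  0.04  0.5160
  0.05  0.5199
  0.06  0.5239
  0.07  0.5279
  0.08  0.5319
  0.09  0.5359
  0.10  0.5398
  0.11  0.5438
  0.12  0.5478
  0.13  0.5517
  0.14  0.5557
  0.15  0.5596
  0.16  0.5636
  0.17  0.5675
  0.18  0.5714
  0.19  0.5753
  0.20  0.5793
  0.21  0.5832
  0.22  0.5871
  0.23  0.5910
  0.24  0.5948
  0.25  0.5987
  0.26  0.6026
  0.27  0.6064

$86.79

σ√T = 0.4·√1.5 = 0.4899
d₁ = [ln(456/466) + (0.009 + 0.4²/2)·1.5] / 0.4899 = [-0.0217 + 0.1335] / 0.4899 = 0.2282 ≈ 0.23
d₂ = d₁ − σ√T = 0.2282 − 0.4899 = -0.2617 ≈ -0.26
e^(−rT) = e^(−0.009·1.5) = 0.9866
N(d₁) = N(0.23) = 0.5910;  N(d₂) = N(-0.26) = 0.3974
C = 456·0.5910 − 466·0.9866·0.3974 = 269.4960 − 182.7069 = 86.7891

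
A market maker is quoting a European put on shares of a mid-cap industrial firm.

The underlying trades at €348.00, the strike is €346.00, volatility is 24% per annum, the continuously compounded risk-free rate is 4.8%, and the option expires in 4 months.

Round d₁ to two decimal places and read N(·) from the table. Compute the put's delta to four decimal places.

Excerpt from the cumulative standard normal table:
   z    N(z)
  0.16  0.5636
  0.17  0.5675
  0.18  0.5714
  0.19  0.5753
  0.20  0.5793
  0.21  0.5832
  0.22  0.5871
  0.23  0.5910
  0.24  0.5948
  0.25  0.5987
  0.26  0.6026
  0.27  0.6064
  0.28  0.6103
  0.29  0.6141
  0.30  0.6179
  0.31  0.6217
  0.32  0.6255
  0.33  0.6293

-0.4090

T = 0.3333;  σ√T = 0.1386
d₁ = [ln(348/346) + (0.048 + ½·0.24²)·0.3333] / (σ√T) = (0.0058 + 0.0256) / 0.1386 = 0.2263 ≈ 0.23
N(d₁) = N(0.23) = 0.5910
Δ_put = N(d₁) − 1 = 0.5910 − 1 = -0.4090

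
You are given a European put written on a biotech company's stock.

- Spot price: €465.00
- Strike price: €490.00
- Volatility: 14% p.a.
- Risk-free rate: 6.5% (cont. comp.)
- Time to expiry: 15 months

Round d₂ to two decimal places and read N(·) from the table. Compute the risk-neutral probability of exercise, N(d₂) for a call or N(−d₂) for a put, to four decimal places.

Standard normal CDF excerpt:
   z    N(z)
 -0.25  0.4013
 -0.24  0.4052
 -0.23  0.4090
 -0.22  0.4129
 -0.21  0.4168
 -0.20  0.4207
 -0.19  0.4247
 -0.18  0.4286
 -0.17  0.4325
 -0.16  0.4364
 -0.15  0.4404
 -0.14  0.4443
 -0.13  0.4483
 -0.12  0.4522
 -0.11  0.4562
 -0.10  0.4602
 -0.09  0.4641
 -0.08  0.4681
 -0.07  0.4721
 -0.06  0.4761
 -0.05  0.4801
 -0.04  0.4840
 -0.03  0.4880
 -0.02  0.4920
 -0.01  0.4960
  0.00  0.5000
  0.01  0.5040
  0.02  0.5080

T = 1.25;  σ√T = 0.1565
d₁ = [ln(465/490) + (0.065 + ½·0.14²)·1.25] / (σ√T) = (-0.0524 + 0.0935) / 0.1565 = 0.2628 ⇒ 0.26
d₂ = 0.2628 − 0.1565 = 0.1063 ⇒ 0.11
Pr(exercise) under Q = N(−d₂) = N(-0.11) = 0.4562

0.4562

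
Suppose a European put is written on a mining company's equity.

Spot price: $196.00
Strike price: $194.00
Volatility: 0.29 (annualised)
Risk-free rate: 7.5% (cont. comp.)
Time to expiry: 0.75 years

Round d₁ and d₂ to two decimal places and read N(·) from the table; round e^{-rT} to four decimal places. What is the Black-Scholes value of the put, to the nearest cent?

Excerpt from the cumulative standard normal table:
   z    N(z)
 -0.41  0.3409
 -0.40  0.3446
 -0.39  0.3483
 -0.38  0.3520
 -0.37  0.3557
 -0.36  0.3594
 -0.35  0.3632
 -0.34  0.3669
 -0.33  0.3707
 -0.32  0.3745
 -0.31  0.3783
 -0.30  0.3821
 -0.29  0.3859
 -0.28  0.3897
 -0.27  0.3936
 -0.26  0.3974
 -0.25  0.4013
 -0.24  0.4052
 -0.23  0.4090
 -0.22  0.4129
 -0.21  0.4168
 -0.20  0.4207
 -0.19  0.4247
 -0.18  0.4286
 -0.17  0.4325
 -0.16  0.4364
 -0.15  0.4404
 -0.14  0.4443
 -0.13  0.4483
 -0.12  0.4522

σ√T = 0.29 × 0.8660 = 0.2511
ln(S/K) + (r + σ²/2)T = ln(196/194) + (0.075 + 0.29²/2)·0.75 = 0.0103 + 0.0878 = 0.0980
d₁ = 0.0980 / 0.2511 = 0.3904 which rounds to 0.39
d₂ = d₁ − σ√T = 0.3904 − 0.2511 = 0.1392 which rounds to 0.14
exp(−rT) = exp(−0.075·0.75) = 0.9453
N(−d₂) = N(-0.14) = 0.4443;  N(−d₁) = N(-0.39) = 0.3483
P = 194·0.9453·0.4443 − 196·0.3483 = 81.4794 − 68.2668 = 13.2126

$13.21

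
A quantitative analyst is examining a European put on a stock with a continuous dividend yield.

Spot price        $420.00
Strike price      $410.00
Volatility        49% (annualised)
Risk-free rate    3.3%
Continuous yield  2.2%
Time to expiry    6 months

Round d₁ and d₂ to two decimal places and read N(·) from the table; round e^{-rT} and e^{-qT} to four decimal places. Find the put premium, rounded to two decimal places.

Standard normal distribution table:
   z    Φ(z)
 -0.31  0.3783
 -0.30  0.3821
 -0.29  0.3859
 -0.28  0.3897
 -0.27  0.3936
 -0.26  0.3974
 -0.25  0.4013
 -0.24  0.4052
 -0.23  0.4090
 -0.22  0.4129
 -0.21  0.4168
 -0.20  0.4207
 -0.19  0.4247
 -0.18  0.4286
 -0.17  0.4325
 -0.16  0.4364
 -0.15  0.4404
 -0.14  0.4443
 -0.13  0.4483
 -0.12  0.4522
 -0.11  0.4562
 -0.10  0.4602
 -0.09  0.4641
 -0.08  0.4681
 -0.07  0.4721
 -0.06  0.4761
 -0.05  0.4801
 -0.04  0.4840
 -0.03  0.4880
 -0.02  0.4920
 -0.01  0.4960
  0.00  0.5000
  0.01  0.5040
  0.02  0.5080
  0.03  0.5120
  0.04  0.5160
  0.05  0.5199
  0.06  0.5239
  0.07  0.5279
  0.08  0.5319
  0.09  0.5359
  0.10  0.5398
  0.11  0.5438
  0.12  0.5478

T = 0.5;  σ√T = 0.3465
d₁ = [ln(420/410) + (0.033 − 0.022 + 0.49²/2)·0.5] / 0.3465 = [0.0241 + 0.0655] / 0.3465 = 0.2587 which rounds to 0.26
d₂ = d₁ − σ√T = 0.2587 − 0.3465 = -0.0878 which rounds to -0.09
e^(−qT) = e^(−0.022·0.5) = 0.9891;  e^(−rT) = e^(−0.033·0.5) = 0.9836
P = 410·0.9836·N(0.09) − 420·0.9891·N(-0.26) = 410·0.9836·0.5359 − 420·0.9891·0.3974 = 216.1156 − 165.0887 = 51.0269

$51.03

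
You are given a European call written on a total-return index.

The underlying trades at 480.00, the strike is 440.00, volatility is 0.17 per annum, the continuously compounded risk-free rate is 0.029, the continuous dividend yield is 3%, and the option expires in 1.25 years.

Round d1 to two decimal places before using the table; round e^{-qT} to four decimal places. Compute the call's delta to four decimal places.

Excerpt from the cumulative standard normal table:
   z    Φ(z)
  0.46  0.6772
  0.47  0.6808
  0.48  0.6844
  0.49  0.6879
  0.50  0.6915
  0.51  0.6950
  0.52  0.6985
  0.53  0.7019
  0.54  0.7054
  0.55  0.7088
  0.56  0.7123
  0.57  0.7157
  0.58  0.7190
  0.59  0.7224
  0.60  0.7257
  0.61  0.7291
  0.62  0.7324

0.6827

T = 1.25;  σ√T = 0.1901
d₁ = [ln(480/440) + (0.029 − 0.03 + 0.17²/2)·1.25] / 0.1901 = [0.0870 + 0.0168] / 0.1901 = 0.5463 ≈ 0.55
N(d₁) = N(0.55) = 0.7088
Δ_call = exp(−qT)·N(d₁) = 0.9632·0.7088 = 0.6827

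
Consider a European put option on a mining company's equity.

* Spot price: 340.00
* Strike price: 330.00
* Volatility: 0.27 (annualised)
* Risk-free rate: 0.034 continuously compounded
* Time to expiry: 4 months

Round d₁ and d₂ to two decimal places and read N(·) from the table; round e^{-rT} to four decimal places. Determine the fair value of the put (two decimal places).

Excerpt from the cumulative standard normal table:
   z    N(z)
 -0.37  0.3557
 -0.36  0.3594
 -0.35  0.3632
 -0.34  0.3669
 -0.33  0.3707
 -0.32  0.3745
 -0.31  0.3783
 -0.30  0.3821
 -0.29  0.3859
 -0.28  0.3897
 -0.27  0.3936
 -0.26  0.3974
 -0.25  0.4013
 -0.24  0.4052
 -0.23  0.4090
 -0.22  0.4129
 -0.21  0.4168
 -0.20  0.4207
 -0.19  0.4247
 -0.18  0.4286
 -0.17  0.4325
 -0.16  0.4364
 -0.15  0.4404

13.82

σ√T = 0.27 × 0.5774 = 0.1559
ln(S/K) + (r + σ²/2)T = ln(340/330) + (0.034 + 0.27²/2)·0.3333 = 0.0299 + 0.0235 = 0.0533
d₁ = 0.0533 / 0.1559 = 0.3422 → 0.34
d₂ = d₁ − σ√T = 0.3422 − 0.1559 = 0.1863 → 0.19
e^(−rT) = e^(−0.034·0.3333) = 0.9887
N(−d₂) = N(-0.19) = 0.4247;  N(−d₁) = N(-0.34) = 0.3669
P = 330·0.9887·0.4247 − 340·0.3669 = 138.5673 − 124.7460 = 13.8213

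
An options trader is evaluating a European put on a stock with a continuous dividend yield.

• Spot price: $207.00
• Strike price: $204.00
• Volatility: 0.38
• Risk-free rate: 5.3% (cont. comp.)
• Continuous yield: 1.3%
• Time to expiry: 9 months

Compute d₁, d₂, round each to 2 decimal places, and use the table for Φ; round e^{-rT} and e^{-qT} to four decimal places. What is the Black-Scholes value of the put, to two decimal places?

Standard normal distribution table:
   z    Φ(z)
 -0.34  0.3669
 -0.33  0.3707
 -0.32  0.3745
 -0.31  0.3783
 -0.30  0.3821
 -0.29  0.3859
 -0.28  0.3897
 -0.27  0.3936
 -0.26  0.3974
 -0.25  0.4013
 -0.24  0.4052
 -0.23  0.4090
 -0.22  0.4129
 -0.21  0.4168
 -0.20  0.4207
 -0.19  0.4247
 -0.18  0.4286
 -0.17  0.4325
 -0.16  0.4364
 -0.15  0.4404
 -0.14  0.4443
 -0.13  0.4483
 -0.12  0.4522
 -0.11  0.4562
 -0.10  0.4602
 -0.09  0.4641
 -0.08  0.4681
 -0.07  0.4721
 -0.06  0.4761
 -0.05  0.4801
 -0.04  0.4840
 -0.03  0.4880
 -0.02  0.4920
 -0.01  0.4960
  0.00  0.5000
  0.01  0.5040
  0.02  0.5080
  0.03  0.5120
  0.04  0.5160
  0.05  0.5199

σ√T = 0.38·√0.75 = 0.3291
d₁ = [ln(207/204) + (0.053 − 0.013 + 0.38²/2)·0.75] / 0.3291 = [0.0146 + 0.0842] / 0.3291 = 0.3001 ⇒ 0.30
d₂ = d₁ − σ√T = 0.3001 − 0.3291 = -0.0290 ⇒ -0.03
exp(−qT) = exp(−0.013·0.75) = 0.9903;  exp(−rT) = exp(−0.053·0.75) = 0.9610
P = 204·0.9610·N(0.03) − 207·0.9903·N(-0.30) = 204·0.9610·0.5120 − 207·0.9903·0.3821 = 100.3745 − 78.3275 = 22.0470

$22.05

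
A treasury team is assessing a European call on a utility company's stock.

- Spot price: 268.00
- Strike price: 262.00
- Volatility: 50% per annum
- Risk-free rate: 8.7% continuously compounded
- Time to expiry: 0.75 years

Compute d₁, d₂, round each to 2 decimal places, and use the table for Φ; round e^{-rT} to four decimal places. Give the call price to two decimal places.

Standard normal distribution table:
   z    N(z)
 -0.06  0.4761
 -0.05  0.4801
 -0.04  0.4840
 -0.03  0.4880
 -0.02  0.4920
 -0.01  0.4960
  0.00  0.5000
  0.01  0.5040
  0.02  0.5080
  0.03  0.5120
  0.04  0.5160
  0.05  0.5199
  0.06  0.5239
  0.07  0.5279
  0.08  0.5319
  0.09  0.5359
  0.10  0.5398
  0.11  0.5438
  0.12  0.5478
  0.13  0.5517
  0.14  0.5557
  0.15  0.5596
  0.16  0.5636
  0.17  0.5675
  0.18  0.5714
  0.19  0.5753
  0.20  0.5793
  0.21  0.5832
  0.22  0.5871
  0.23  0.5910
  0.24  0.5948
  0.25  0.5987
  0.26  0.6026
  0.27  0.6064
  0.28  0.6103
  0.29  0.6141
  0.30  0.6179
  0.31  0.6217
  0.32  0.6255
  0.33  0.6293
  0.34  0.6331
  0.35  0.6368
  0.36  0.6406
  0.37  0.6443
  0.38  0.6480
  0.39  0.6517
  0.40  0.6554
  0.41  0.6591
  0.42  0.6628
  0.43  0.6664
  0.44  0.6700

T = 0.75;  σ√T = 0.4330
d₁ = [ln(268/262) + (0.087 + ½·0.5²)·0.75] / (σ√T) = (0.0226 + 0.1590) / 0.4330 = 0.4195 ≈ 0.42
d₂ = 0.4195 − 0.4330 = -0.0135 ≈ -0.01
exp(−rT) = exp(−0.087·0.75) = 0.9368
N(d₁) = N(0.42) = 0.6628;  N(d₂) = N(-0.01) = 0.4960
C = 268·0.6628 − 262·0.9368·0.4960 = 177.6304 − 121.7390 = 55.8914

55.89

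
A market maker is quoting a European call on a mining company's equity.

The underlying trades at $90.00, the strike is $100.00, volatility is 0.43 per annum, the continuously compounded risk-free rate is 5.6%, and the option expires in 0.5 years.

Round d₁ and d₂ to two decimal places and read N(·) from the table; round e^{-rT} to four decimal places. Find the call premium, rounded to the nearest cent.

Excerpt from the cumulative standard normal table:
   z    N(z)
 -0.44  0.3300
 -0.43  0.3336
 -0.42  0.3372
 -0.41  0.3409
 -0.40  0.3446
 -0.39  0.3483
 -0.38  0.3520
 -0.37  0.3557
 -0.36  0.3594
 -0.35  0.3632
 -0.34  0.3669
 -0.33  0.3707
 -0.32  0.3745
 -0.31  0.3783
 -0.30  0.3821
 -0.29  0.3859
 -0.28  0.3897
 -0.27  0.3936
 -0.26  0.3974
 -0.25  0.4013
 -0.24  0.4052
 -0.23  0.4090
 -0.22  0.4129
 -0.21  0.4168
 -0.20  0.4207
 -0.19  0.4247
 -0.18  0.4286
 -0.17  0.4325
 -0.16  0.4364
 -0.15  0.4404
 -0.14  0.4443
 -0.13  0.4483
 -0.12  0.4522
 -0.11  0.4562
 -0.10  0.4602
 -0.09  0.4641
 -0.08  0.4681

$8.27

σ√T = 0.43 × 0.7071 = 0.3041
d₁ = [ln(90/100) + (0.056 + ½·0.43²)·0.5] / (σ√T) = (-0.1054 + 0.0742) / 0.3041 = -0.1024 which rounds to -0.10
d₂ = -0.1024 − 0.3041 = -0.4065 which rounds to -0.41
e^(−rT) = e^(−0.056·0.5) = 0.9724
N(d₁) = N(-0.10) = 0.4602;  N(d₂) = N(-0.41) = 0.3409
C = 90·0.4602 − 100·0.9724·0.3409 = 41.4180 − 33.1491 = 8.2689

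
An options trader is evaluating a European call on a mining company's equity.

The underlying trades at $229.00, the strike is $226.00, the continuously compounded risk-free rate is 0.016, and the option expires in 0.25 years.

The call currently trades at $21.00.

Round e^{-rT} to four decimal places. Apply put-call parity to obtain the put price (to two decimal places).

$17.10

e^(−rT) = e^(−0.016·0.25) = 0.9960
Put-call parity: C − P = S − K·e^(−rT) = 229 − 226·0.9960 = 229 − 225.0960 = 3.9040
P = C − (C − P) = 21.00 − (3.9040) = 17.0960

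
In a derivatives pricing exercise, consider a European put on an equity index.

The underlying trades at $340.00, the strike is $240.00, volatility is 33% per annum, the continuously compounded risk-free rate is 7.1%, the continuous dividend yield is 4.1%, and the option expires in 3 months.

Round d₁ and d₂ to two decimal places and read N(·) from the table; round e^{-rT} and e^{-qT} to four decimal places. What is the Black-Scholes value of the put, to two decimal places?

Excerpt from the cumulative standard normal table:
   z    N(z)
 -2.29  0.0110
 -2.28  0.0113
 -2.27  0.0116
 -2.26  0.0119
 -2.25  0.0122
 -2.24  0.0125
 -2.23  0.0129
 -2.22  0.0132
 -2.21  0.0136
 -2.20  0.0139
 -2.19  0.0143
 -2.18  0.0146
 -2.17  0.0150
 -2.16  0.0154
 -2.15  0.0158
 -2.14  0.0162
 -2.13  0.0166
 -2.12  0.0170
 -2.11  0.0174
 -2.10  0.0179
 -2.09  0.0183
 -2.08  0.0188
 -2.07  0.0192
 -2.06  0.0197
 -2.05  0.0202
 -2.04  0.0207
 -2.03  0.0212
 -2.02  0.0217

$0.32

T = 0.25;  σ√T = 0.1650
d₁ = [ln(340/240) + (0.071 − 0.041 + ½·0.33²)·0.25] / (σ√T) = (0.3483 + 0.0211) / 0.1650 = 2.2389 → 2.24
d₂ = 2.2389 − 0.1650 = 2.0739 → 2.07
exp(−qT) = exp(−0.041·0.25) = 0.9898;  exp(−rT) = exp(−0.071·0.25) = 0.9824
N(−d₂) = N(-2.07) = 0.0192;  N(−d₁) = N(-2.24) = 0.0125
P = 240·0.9824·0.0192 − 340·0.9898·0.0125 = 4.5269 − 4.2066 = 0.3202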